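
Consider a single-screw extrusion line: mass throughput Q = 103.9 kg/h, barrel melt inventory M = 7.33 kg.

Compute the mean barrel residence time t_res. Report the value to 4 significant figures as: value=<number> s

value=254.0 s

Q_s = Q / 3600 = 103.9 / 3600 = 0.0288611 kg/s
t_res = M / Q_s = 7.33 ÷ 0.0288611 = 253.975 s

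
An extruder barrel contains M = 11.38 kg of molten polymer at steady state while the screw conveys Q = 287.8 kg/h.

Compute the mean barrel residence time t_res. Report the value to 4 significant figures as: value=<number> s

Throughput in SI: Q_s = 287.8 kg/h ÷ 3600 s/h = 0.0799444 kg/s
t_res = M / Q_s = 11.38 / 0.0799444 = 142.349 s

value=142.3 s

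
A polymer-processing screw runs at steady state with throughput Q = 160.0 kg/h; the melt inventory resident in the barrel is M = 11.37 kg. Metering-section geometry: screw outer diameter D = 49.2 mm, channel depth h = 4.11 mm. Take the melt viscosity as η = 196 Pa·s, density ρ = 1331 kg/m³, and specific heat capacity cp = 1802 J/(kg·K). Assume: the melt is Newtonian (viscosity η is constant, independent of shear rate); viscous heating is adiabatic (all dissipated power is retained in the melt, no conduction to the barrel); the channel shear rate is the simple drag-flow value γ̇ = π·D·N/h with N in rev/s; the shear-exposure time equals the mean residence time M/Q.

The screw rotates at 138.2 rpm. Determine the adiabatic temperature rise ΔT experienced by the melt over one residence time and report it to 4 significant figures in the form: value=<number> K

Q_s = Q / 3600 = 160.0 / 3600 = 0.0444444 kg/s
Mean residence time: t_res = M/Q_s = 11.37 kg / 0.0444444 kg/s = 255.825 s
D = 49.2 mm = 0.0492 m;  h = 4.11 mm = 0.00411 m;  N = 138.2 rpm / 60 = 2.30333 rev/s
γ̇ = π·D·N / h = π · 0.0492 · 2.30333 / 0.00411 = 86.6223 s⁻¹
ΔT = η·γ̇²·t_res / (ρ·cp) = 196 · (86.6223)² · 255.825 / (1331 · 1802) = 156.865 K

value=156.9 K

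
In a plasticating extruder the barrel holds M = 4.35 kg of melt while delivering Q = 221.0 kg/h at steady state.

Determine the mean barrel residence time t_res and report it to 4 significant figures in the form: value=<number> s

value=70.86 s

Throughput in SI: Q_s = 221.0 kg/h ÷ 3600 s/h = 0.0613889 kg/s
t_res = M / Q_s = 4.35 ÷ 0.0613889 = 70.8597 s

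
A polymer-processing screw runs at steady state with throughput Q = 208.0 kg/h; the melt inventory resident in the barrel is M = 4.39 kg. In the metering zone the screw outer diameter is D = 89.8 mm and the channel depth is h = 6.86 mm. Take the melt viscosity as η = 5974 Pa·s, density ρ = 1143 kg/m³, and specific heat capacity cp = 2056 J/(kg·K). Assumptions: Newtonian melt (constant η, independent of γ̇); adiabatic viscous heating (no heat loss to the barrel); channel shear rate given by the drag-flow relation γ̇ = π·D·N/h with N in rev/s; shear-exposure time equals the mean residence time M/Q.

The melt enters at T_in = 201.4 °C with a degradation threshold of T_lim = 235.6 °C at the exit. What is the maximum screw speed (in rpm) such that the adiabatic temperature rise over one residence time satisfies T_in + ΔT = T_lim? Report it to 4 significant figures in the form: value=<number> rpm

Q_s = Q / 3600 = 208.0 / 3600 = 0.0577778 kg/s
t_res = M / Q_s = 4.39 ÷ 0.0577778 = 75.9808 s
Convert to metres: D = 0.0898 m, h = 0.00686 m
ΔT_a = T_lim − T_in = 235.6 − 201.4 = 34.2 K
Invert ΔT = ηγ̇²t_res/(ρcp) for γ̇: γ̇_max² = ΔT_a ρ cp / (η t_res) = 34.2·1143·2056 / (5974·75.9808) = 177.062 s⁻²
γ̇_max = √177.062 = 13.3065 s⁻¹
N_max = γ̇_max h / (πD) = 13.3065·0.00686/(π·0.0898) = 0.323565 rev/s → ×60 = 19.4139 rpm

value=19.41 rpm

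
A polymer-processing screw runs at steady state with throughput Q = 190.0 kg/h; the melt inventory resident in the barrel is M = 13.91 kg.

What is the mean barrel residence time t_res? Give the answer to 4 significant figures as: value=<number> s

value=263.6 s

Q_s = Q / 3600 = 190.0 / 3600 = 0.0527778 kg/s
t_res = M / Q_s = 13.91 ÷ 0.0527778 = 263.558 s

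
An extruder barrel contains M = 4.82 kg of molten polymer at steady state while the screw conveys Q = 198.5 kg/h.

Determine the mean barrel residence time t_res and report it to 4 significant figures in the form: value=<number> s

Q_s = Q / 3600 = 198.5 / 3600 = 0.0551389 kg/s
t_res = M / Q_s = 4.82 ÷ 0.0551389 = 87.4156 s

value=87.42 s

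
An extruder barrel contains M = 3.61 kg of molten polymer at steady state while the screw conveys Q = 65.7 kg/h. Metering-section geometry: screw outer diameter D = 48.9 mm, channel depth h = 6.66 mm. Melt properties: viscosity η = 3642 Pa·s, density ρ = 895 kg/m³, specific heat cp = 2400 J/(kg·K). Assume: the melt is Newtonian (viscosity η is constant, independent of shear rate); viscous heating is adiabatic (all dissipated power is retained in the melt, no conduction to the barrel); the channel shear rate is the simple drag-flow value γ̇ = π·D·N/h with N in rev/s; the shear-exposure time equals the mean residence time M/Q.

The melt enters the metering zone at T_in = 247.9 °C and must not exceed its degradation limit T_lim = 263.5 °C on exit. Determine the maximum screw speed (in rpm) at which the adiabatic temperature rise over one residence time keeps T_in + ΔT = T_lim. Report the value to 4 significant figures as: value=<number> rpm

Convert throughput: Q = 65.7 kg/h = 65.7/3600 = 0.01825 kg/s
Mean residence time: t_res = M/Q_s = 3.61 kg / 0.01825 kg/s = 197.808 s
Geometry in SI: D = 48.9 mm → 0.0489 m, h = 6.66 mm → 0.00666 m
ΔT_a = T_lim − T_in = 263.5 − 247.9 = 15.6 K
γ̇_max² = ΔT_a·ρ·cp/(η·t_res) = 15.6·895·2400/(3642·197.808) = 46.513 s⁻²
Take the square root: γ̇_max = √(46.513) = 6.82005 s⁻¹
Solve γ̇ = πDN/h for N: N_max = γ̇_max·h/(π·D) = 6.82005 × 0.00666 / (π × 0.0489) = 0.295667 rev/s = 17.74 rpm

value=17.74 rpm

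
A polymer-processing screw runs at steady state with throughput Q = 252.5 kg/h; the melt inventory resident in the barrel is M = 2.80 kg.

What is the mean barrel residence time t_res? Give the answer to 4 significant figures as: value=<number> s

Q_s = Q / 3600 = 252.5 / 3600 = 0.0701389 kg/s
t_res = M / Q_s = 2.80 ÷ 0.0701389 = 39.9208 s

value=39.92 s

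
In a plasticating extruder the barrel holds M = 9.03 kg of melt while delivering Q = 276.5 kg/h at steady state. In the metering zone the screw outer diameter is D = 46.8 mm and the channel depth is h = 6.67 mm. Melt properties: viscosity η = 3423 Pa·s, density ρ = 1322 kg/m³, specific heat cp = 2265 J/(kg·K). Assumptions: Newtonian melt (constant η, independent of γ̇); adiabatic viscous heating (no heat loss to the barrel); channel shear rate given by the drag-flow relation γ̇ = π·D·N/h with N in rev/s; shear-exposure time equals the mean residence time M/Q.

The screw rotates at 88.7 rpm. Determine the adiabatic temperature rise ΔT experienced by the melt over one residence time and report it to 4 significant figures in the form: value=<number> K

value=142.7 K

Q_s = Q / 3600 = 276.5 / 3600 = 0.0768056 kg/s
t_res = M / Q_s = 9.03 / 0.0768056 = 117.57 s
Convert to SI: D = 0.0468 m, h = 0.00667 m, N = 88.7/60 = 1.47833 rev/s
γ̇ = π·D·N / h = π · 0.0468 · 1.47833 / 0.00667 = 32.5868 s⁻¹
ΔT = η·γ̇²·t_res / (ρ·cp) = 3423 · (32.5868)² · 117.57 / (1322 · 2265) = 142.721 K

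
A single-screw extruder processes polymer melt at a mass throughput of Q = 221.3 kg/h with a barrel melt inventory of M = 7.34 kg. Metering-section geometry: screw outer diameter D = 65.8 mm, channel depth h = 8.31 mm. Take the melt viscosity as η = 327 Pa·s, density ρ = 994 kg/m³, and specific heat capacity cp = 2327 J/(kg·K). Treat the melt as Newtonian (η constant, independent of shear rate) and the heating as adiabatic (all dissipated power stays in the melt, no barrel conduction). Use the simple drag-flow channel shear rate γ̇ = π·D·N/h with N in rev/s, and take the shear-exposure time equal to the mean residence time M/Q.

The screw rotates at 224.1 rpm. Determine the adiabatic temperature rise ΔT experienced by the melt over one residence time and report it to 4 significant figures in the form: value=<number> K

Throughput in SI: Q_s = 221.3 kg/h ÷ 3600 s/h = 0.0614722 kg/s
Mean residence time: t_res = M/Q_s = 7.34 kg / 0.0614722 kg/s = 119.404 s
Convert to SI: D = 0.0658 m, h = 0.00831 m, N = 224.1/60 = 3.735 rev/s
γ̇ = π D N / h = (π)(0.0658)(3.735) / 0.00831 = 92.9106 s⁻¹
ΔT = η·γ̇²·t_res/(ρ·cp) = [327 × 92.9106² × 119.404] / [994 × 2327] = 145.718 K

value=145.7 K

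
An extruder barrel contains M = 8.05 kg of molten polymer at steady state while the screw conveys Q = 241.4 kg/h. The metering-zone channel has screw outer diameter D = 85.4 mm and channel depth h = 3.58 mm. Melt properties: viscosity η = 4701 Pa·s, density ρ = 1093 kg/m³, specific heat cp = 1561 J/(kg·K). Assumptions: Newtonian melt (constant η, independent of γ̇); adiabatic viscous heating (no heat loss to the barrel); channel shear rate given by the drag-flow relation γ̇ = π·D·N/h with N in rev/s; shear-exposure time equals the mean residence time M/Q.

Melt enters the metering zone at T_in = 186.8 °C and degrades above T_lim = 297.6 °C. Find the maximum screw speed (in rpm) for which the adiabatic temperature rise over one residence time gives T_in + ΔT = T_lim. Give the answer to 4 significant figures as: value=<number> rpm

value=14.65 rpm

Throughput in SI: Q_s = 241.4 kg/h ÷ 3600 s/h = 0.0670556 kg/s
t_res = M / Q_s = 8.05 ÷ 0.0670556 = 120.05 s
D = 85.4 mm = 0.0854 m;  h = 3.58 mm = 0.00358 m
ΔT_a = T_lim − T_in = 297.6 °C − 186.8 °C = 110.8 K
γ̇_max² = ΔT_a·ρ·cp / (η·t_res) = [110.8 × 1093 × 1561] / [4701 × 120.05] = 334.974 s⁻²
Take the square root: γ̇_max = √(334.974) = 18.3023 s⁻¹
N_max = γ̇_max·h / (π·D) = 18.3023 · 0.00358 / (π · 0.0854) = 0.24422 rev/s = 14.6532 rpm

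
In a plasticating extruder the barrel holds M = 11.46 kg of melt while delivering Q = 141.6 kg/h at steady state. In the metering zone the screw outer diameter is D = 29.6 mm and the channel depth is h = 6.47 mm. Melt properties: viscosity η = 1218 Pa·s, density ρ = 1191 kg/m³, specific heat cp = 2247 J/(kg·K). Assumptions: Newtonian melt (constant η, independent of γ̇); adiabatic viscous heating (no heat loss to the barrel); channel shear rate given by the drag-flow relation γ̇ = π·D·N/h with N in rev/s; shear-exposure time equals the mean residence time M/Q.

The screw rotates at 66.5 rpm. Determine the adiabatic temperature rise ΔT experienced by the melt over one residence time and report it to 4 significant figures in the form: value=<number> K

Q_s = Q / 3600 = 141.6 / 3600 = 0.0393333 kg/s
Mean residence time: t_res = M/Q_s = 11.46 kg / 0.0393333 kg/s = 291.356 s
Convert to SI: D = 0.0296 m, h = 0.00647 m, N = 66.5/60 = 1.10833 rev/s
Shear rate: γ̇ = πDN/h = π·0.0296·1.10833/0.00647 = 15.9297 s⁻¹
ΔT = η·γ̇²·t_res / (ρ·cp) = 1218 · (15.9297)² · 291.356 / (1191 · 2247) = 33.649 K

value=33.65 K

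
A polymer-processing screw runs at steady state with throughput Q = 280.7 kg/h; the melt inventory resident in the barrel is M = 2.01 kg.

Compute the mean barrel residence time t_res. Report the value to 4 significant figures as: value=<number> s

Throughput in SI: Q_s = 280.7 kg/h ÷ 3600 s/h = 0.0779722 kg/s
t_res = M / Q_s = 2.01 ÷ 0.0779722 = 25.7784 s

value=25.78 s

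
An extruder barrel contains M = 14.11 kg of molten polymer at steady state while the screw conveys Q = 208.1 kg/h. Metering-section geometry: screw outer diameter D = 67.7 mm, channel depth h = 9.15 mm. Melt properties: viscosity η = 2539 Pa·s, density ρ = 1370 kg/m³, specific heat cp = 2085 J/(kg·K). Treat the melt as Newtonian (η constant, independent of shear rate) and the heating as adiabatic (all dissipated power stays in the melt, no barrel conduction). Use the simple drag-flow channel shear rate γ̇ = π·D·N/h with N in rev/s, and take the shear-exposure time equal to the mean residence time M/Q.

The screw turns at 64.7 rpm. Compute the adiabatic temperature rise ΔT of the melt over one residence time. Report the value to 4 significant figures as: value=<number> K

Q_s = Q / 3600 = 208.1 / 3600 = 0.0578056 kg/s
t_res = M / Q_s = 14.11 ÷ 0.0578056 = 244.094 s
D = 67.7 mm = 0.0677 m;  h = 9.15 mm = 0.00915 m;  N = 64.7 rpm / 60 = 1.07833 rev/s
Shear rate: γ̇ = πDN/h = π·0.0677·1.07833/0.00915 = 25.0652 s⁻¹
ΔT = η·γ̇²·t_res / (ρ·cp) = 2539 · (25.0652)² · 244.094 / (1370 · 2085) = 136.312 K

value=136.3 K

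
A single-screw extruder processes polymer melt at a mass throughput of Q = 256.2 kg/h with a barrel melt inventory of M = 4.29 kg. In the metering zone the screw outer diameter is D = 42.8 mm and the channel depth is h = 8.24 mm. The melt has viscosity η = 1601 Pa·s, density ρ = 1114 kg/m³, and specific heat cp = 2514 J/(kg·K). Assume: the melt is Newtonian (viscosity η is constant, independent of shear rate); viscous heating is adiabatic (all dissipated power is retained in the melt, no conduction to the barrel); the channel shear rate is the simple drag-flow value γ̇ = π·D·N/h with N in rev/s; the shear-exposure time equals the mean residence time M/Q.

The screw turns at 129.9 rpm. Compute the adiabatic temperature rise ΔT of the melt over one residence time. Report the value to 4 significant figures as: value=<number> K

value=43.01 K

Q_s = Q / 3600 = 256.2 / 3600 = 0.0711667 kg/s
t_res = M / Q_s = 4.29 / 0.0711667 = 60.281 s
Convert to SI: D = 0.0428 m, h = 0.00824 m, N = 129.9/60 = 2.165 rev/s
Shear rate: γ̇ = πDN/h = π·0.0428·2.165/0.00824 = 35.3284 s⁻¹
ΔT = η·γ̇²·t_res/(ρ·cp) = [1601 × 35.3284² × 60.281] / [1114 × 2514] = 43.0101 K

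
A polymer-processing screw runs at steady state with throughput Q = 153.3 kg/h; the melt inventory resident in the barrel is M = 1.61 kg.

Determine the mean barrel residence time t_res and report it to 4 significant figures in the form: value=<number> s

Q_s = Q / 3600 = 153.3 / 3600 = 0.0425833 kg/s
t_res = M / Q_s = 1.61 / 0.0425833 = 37.8082 s

value=37.81 s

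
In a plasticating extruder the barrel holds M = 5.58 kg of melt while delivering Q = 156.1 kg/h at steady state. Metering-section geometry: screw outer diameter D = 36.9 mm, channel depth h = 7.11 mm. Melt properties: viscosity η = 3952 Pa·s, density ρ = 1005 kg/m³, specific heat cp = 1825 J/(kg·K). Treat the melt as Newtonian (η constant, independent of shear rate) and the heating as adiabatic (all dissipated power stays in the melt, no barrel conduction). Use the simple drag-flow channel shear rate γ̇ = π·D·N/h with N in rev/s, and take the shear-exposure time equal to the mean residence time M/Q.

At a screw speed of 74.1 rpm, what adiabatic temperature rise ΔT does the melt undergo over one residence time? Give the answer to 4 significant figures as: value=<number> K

value=112.4 K

Throughput in SI: Q_s = 156.1 kg/h ÷ 3600 s/h = 0.0433611 kg/s
Mean residence time: t_res = M/Q_s = 5.58 kg / 0.0433611 kg/s = 128.687 s
Convert to SI: D = 0.0369 m, h = 0.00711 m, N = 74.1/60 = 1.235 rev/s
γ̇ = π·D·N / h = π · 0.0369 · 1.235 / 0.00711 = 20.136 s⁻¹
ΔT = η·γ̇²·t_res / (ρ·cp) = 3952 · (20.136)² · 128.687 / (1005 · 1825) = 112.427 K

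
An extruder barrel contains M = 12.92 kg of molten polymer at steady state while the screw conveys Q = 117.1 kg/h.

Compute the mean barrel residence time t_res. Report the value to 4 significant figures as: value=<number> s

Q_s = Q / 3600 = 117.1 / 3600 = 0.0325278 kg/s
t_res = M / Q_s = 12.92 ÷ 0.0325278 = 397.199 s

value=397.2 s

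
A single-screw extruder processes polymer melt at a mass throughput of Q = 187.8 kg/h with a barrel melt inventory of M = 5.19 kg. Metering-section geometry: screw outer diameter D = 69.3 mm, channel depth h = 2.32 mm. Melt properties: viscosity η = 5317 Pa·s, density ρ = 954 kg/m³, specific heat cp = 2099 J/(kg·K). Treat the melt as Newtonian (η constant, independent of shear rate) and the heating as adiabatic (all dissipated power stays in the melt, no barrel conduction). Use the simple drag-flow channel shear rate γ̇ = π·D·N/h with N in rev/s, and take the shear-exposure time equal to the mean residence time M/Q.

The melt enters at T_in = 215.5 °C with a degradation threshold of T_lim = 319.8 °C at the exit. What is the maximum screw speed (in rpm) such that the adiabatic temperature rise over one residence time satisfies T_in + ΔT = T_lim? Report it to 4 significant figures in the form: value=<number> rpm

value=12.70 rpm

Q_s = Q / 3600 = 187.8 / 3600 = 0.0521667 kg/s
t_res = M / Q_s = 5.19 ÷ 0.0521667 = 99.4888 s
D = 69.3 mm = 0.0693 m;  h = 2.32 mm = 0.00232 m
ΔT_a = T_lim − T_in = 319.8 °C − 215.5 °C = 104.3 K
γ̇_max² = ΔT_a·ρ·cp/(η·t_res) = 104.3·954·2099/(5317·99.4888) = 394.825 s⁻²
γ̇_max = √394.825 = 19.8702 s⁻¹
Solve γ̇ = πDN/h for N: N_max = γ̇_max·h/(π·D) = 19.8702 × 0.00232 / (π × 0.0693) = 0.211742 rev/s = 12.7045 rpm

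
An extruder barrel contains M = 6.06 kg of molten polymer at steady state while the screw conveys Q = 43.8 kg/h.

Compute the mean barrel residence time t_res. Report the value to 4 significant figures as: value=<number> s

value=498.1 s

Q_s = Q / 3600 = 43.8 / 3600 = 0.0121667 kg/s
Mean residence time: t_res = M/Q_s = 6.06 kg / 0.0121667 kg/s = 498.082 s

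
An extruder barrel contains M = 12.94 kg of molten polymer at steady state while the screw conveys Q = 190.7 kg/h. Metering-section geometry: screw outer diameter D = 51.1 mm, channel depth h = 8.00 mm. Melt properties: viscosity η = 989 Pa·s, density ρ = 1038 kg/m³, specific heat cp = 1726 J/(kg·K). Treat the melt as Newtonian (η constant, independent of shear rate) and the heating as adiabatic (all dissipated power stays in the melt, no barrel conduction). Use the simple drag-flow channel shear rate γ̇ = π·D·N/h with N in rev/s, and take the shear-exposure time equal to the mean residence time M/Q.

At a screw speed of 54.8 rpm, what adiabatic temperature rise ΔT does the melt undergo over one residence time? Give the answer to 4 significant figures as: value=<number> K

Convert throughput: Q = 190.7 kg/h = 190.7/3600 = 0.0529722 kg/s
Mean residence time: t_res = M/Q_s = 12.94 kg / 0.0529722 kg/s = 244.279 s
Convert to SI: D = 0.0511 m, h = 0.008 m, N = 54.8/60 = 0.913333 rev/s
Shear rate: γ̇ = πDN/h = π·0.0511·0.913333/0.008 = 18.3278 s⁻¹
ΔT = η·γ̇²·t_res/(ρ·cp) = [989 × 18.3278² × 244.279] / [1038 × 1726] = 45.2965 K

value=45.30 K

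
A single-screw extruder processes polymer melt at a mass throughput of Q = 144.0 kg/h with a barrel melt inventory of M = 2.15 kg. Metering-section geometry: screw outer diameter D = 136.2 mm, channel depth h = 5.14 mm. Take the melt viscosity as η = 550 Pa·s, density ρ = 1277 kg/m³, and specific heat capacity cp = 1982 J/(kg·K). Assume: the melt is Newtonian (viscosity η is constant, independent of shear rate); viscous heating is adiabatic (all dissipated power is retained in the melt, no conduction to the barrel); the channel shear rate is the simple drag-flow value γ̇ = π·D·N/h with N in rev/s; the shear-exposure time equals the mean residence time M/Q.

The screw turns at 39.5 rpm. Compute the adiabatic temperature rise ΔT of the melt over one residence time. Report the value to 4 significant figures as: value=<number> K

value=35.08 K

Convert throughput: Q = 144.0 kg/h = 144.0/3600 = 0.04 kg/s
t_res = M / Q_s = 2.15 / 0.04 = 53.75 s
Geometry in metres: D = 136.2 mm → 0.1362 m, h = 5.14 mm → 0.00514 m; screw speed N = 39.5 rpm = 0.658333 rev/s
γ̇ = π·D·N / h = π · 0.1362 · 0.658333 / 0.00514 = 54.8037 s⁻¹
Adiabatic rise: ΔT = η γ̇² t_res / (ρ cp) = 550·(54.8037)²·53.75 / (1277·1982) = 35.0805 K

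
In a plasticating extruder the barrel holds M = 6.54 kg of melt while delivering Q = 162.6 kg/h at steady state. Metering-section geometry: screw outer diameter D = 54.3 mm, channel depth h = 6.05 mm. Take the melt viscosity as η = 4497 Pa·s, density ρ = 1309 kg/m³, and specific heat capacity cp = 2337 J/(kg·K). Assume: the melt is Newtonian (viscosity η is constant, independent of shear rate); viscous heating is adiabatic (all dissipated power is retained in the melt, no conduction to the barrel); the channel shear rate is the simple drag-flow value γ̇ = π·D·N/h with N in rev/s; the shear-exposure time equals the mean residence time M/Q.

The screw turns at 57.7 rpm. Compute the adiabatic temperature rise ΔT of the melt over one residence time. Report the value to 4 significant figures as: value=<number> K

Q_s = Q / 3600 = 162.6 / 3600 = 0.0451667 kg/s
t_res = M / Q_s = 6.54 ÷ 0.0451667 = 144.797 s
Geometry in metres: D = 54.3 mm → 0.0543 m, h = 6.05 mm → 0.00605 m; screw speed N = 57.7 rpm = 0.961667 rev/s
γ̇ = π D N / h = (π)(0.0543)(0.961667) / 0.00605 = 27.1156 s⁻¹
ΔT = η·γ̇²·t_res/(ρ·cp) = [4497 × 27.1156² × 144.797] / [1309 × 2337] = 156.503 K

value=156.5 K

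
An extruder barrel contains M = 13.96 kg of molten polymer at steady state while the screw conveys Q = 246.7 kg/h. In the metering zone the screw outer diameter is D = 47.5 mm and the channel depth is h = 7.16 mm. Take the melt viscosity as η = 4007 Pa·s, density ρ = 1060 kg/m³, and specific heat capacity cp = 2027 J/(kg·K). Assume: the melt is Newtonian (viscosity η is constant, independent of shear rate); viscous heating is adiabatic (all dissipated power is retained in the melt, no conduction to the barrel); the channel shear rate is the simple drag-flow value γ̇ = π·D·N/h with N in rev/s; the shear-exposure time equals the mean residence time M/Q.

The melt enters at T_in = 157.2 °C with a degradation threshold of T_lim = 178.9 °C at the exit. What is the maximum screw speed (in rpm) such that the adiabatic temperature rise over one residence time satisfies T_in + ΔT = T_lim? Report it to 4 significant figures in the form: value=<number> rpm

Throughput in SI: Q_s = 246.7 kg/h ÷ 3600 s/h = 0.0685278 kg/s
Mean residence time: t_res = M/Q_s = 13.96 kg / 0.0685278 kg/s = 203.713 s
D = 47.5 mm = 0.0475 m;  h = 7.16 mm = 0.00716 m
Allowable rise: ΔT_a = T_lim − T_in = 178.9 − 157.2 = 21.7 K
γ̇_max² = ΔT_a·ρ·cp/(η·t_res) = 21.7·1060·2027/(4007·203.713) = 57.1191 s⁻²
γ̇_max = sqrt(57.1191) = 7.55772 s⁻¹
N_max = γ̇_max h / (πD) = 7.55772·0.00716/(π·0.0475) = 0.362627 rev/s → ×60 = 21.7576 rpm

value=21.76 rpm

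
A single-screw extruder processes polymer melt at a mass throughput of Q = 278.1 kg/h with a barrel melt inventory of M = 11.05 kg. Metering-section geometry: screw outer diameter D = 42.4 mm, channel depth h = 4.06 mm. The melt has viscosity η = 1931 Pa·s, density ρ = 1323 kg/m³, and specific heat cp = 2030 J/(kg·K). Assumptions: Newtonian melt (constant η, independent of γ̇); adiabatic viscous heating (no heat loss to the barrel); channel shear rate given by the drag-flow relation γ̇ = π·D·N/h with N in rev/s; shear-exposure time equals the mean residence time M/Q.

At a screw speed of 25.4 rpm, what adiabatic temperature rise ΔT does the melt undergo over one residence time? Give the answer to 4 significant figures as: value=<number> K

Q_s = Q / 3600 = 278.1 / 3600 = 0.07725 kg/s
t_res = M / Q_s = 11.05 / 0.07725 = 143.042 s
D = 42.4 mm = 0.0424 m;  h = 4.06 mm = 0.00406 m;  N = 25.4 rpm / 60 = 0.423333 rev/s
Shear rate: γ̇ = πDN/h = π·0.0424·0.423333/0.00406 = 13.889 s⁻¹
ΔT = η·γ̇²·t_res/(ρ·cp) = [1931 × 13.889² × 143.042] / [1323 × 2030] = 19.8397 K

value=19.84 K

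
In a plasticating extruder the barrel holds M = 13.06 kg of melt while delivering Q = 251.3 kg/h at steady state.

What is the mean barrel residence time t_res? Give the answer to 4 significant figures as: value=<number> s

value=187.1 s

Convert throughput: Q = 251.3 kg/h = 251.3/3600 = 0.0698056 kg/s
t_res = M / Q_s = 13.06 ÷ 0.0698056 = 187.091 s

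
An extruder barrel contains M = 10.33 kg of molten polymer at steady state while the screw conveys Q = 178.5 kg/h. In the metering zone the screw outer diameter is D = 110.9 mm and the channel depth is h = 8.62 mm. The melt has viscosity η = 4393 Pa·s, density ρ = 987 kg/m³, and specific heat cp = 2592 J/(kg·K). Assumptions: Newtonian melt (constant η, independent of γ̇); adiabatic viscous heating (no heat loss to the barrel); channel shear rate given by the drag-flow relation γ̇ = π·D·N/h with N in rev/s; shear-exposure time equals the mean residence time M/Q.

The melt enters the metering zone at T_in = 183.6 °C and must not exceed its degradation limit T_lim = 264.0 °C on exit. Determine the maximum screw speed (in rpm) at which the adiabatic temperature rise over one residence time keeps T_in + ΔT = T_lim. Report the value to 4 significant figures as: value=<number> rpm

value=22.25 rpm

Throughput in SI: Q_s = 178.5 kg/h ÷ 3600 s/h = 0.0495833 kg/s
t_res = M / Q_s = 10.33 ÷ 0.0495833 = 208.336 s
D = 110.9 mm = 0.1109 m;  h = 8.62 mm = 0.00862 m
ΔT_a = T_lim − T_in = 264.0 °C − 183.6 °C = 80.4 K
Invert ΔT = ηγ̇²t_res/(ρcp) for γ̇: γ̇_max² = ΔT_a ρ cp / (η t_res) = 80.4·987·2592 / (4393·208.336) = 224.741 s⁻²
γ̇_max = sqrt(224.741) = 14.9914 s⁻¹
N_max = γ̇_max·h / (π·D) = 14.9914 · 0.00862 / (π · 0.1109) = 0.370909 rev/s = 22.2545 rpm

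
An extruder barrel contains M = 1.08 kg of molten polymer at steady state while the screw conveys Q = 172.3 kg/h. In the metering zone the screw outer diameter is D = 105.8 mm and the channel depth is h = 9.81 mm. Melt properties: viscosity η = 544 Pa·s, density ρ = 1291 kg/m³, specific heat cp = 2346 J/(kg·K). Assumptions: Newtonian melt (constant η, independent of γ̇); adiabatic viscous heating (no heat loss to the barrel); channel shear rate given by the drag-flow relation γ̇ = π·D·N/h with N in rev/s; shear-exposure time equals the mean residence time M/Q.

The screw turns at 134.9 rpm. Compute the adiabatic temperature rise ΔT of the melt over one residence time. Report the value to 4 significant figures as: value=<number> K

Q_s = Q / 3600 = 172.3 / 3600 = 0.0478611 kg/s
t_res = M / Q_s = 1.08 / 0.0478611 = 22.5653 s
Geometry in metres: D = 105.8 mm → 0.1058 m, h = 9.81 mm → 0.00981 m; screw speed N = 134.9 rpm = 2.24833 rev/s
γ̇ = π D N / h = (π)(0.1058)(2.24833) / 0.00981 = 76.1776 s⁻¹
ΔT = η·γ̇²·t_res/(ρ·cp) = [544 × 76.1776² × 22.5653] / [1291 × 2346] = 23.5202 K

value=23.52 K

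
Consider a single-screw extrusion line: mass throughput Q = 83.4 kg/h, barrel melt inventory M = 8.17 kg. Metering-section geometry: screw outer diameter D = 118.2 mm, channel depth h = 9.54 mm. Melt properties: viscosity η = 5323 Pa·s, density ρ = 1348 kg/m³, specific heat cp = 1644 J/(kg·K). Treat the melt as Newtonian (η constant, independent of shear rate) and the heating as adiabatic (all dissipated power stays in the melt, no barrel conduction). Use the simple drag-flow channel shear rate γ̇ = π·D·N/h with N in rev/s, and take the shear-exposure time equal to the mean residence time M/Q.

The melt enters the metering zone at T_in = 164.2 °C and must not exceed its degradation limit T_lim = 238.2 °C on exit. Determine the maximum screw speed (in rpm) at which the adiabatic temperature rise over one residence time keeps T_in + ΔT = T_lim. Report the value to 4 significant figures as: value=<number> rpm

Convert throughput: Q = 83.4 kg/h = 83.4/3600 = 0.0231667 kg/s
t_res = M / Q_s = 8.17 ÷ 0.0231667 = 352.662 s
Geometry in SI: D = 118.2 mm → 0.1182 m, h = 9.54 mm → 0.00954 m
Allowable rise: ΔT_a = T_lim − T_in = 238.2 − 164.2 = 74 K
γ̇_max² = ΔT_a·ρ·cp / (η·t_res) = [74 × 1348 × 1644] / [5323 × 352.662] = 87.3592 s⁻²
γ̇_max = sqrt(87.3592) = 9.34661 s⁻¹
N_max = γ̇_max h / (πD) = 9.34661·0.00954/(π·0.1182) = 0.240124 rev/s → ×60 = 14.4074 rpm

value=14.41 rpm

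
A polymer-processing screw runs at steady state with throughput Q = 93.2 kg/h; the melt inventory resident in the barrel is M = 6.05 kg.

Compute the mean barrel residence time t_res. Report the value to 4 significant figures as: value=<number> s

value=233.7 s

Throughput in SI: Q_s = 93.2 kg/h ÷ 3600 s/h = 0.0258889 kg/s
t_res = M / Q_s = 6.05 ÷ 0.0258889 = 233.691 s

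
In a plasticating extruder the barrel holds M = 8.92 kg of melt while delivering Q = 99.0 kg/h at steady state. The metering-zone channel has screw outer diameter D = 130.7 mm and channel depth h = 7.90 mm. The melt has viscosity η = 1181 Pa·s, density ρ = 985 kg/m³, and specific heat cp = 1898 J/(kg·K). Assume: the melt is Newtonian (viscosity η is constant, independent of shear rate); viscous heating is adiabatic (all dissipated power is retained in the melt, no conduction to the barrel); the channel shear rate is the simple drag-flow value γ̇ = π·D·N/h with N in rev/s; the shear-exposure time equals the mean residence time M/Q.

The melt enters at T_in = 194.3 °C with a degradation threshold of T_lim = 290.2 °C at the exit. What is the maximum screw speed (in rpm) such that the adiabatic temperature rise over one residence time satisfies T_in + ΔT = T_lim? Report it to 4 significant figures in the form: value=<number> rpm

value=24.97 rpm

Convert throughput: Q = 99.0 kg/h = 99.0/3600 = 0.0275 kg/s
Mean residence time: t_res = M/Q_s = 8.92 kg / 0.0275 kg/s = 324.364 s
D = 130.7 mm = 0.1307 m;  h = 7.90 mm = 0.0079 m
ΔT_a = T_lim − T_in = 290.2 − 194.3 = 95.9 K
Invert ΔT = ηγ̇²t_res/(ρcp) for γ̇: γ̇_max² = ΔT_a ρ cp / (η t_res) = 95.9·985·1898 / (1181·324.364) = 468.025 s⁻²
Take the square root: γ̇_max = √(468.025) = 21.6339 s⁻¹
Solve γ̇ = πDN/h for N: N_max = γ̇_max·h/(π·D) = 21.6339 × 0.0079 / (π × 0.1307) = 0.416233 rev/s = 24.974 rpm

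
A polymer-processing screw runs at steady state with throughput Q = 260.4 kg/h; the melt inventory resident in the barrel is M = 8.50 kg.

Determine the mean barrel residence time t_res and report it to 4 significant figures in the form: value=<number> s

value=117.5 s

Convert throughput: Q = 260.4 kg/h = 260.4/3600 = 0.0723333 kg/s
t_res = M / Q_s = 8.50 ÷ 0.0723333 = 117.512 s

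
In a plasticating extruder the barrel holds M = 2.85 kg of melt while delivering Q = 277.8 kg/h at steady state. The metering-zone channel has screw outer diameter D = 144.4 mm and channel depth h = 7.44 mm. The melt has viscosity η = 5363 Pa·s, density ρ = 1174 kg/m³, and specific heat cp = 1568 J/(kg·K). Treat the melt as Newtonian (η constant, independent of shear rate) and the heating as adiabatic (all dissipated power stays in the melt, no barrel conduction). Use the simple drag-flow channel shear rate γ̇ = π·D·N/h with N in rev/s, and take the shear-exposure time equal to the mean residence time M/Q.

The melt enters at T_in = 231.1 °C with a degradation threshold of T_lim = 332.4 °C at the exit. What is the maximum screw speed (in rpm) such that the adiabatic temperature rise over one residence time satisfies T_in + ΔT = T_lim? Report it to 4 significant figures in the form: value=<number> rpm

value=30.19 rpm

Q_s = Q / 3600 = 277.8 / 3600 = 0.0771667 kg/s
t_res = M / Q_s = 2.85 / 0.0771667 = 36.933 s
Geometry in SI: D = 144.4 mm → 0.1444 m, h = 7.44 mm → 0.00744 m
ΔT_a = T_lim − T_in = 332.4 °C − 231.1 °C = 101.3 K
γ̇_max² = ΔT_a·ρ·cp / (η·t_res) = [101.3 × 1174 × 1568] / [5363 × 36.933] = 941.457 s⁻²
γ̇_max = sqrt(941.457) = 30.6832 s⁻¹
N_max = γ̇_max·h / (π·D) = 30.6832 · 0.00744 / (π · 0.1444) = 0.503218 rev/s = 30.1931 rpm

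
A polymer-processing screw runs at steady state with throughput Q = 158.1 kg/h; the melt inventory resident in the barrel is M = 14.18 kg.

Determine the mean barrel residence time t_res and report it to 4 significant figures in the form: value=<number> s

value=322.9 s

Q_s = Q / 3600 = 158.1 / 3600 = 0.0439167 kg/s
t_res = M / Q_s = 14.18 ÷ 0.0439167 = 322.884 s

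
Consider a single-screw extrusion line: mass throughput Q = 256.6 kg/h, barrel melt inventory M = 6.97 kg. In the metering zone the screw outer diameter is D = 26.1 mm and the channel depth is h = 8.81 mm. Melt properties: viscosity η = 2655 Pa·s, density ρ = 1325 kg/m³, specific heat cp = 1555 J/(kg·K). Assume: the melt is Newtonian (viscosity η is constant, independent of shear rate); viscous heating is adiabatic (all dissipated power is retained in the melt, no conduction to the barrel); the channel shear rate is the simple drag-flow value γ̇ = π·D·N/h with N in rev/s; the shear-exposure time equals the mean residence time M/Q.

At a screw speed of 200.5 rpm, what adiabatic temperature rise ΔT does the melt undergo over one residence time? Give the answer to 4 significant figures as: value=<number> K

value=121.9 K

Convert throughput: Q = 256.6 kg/h = 256.6/3600 = 0.0712778 kg/s
t_res = M / Q_s = 6.97 / 0.0712778 = 97.7864 s
Geometry in metres: D = 26.1 mm → 0.0261 m, h = 8.81 mm → 0.00881 m; screw speed N = 200.5 rpm = 3.34167 rev/s
Shear rate: γ̇ = πDN/h = π·0.0261·3.34167/0.00881 = 31.1012 s⁻¹
ΔT = η·γ̇²·t_res/(ρ·cp) = [2655 × 31.1012² × 97.7864] / [1325 × 1555] = 121.886 K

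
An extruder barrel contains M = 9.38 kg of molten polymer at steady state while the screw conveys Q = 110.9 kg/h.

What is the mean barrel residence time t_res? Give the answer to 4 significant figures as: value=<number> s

Q_s = Q / 3600 = 110.9 / 3600 = 0.0308056 kg/s
t_res = M / Q_s = 9.38 / 0.0308056 = 304.491 s

value=304.5 s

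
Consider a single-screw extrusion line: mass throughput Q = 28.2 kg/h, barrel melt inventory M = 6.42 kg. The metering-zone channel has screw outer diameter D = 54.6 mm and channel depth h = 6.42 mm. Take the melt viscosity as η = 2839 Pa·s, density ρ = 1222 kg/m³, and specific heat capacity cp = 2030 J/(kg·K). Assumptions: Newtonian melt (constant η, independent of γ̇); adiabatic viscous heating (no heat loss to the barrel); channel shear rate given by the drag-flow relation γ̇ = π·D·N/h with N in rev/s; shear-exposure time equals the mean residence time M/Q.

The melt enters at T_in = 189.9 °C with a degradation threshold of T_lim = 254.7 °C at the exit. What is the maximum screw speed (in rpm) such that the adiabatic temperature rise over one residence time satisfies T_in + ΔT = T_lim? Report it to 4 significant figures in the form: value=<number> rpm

Convert throughput: Q = 28.2 kg/h = 28.2/3600 = 0.00783333 kg/s
t_res = M / Q_s = 6.42 ÷ 0.00783333 = 819.574 s
Geometry in SI: D = 54.6 mm → 0.0546 m, h = 6.42 mm → 0.00642 m
ΔT_a = T_lim − T_in = 254.7 − 189.9 = 64.8 K
γ̇_max² = ΔT_a·ρ·cp / (η·t_res) = [64.8 × 1222 × 2030] / [2839 × 819.574] = 69.0857 s⁻²
Take the square root: γ̇_max = √(69.0857) = 8.31178 s⁻¹
Solve γ̇ = πDN/h for N: N_max = γ̇_max·h/(π·D) = 8.31178 × 0.00642 / (π × 0.0546) = 0.31109 rev/s = 18.6654 rpm

value=18.67 rpm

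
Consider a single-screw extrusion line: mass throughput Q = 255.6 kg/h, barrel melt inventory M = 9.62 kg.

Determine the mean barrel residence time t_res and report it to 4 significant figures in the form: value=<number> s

value=135.5 s

Throughput in SI: Q_s = 255.6 kg/h ÷ 3600 s/h = 0.071 kg/s
t_res = M / Q_s = 9.62 / 0.071 = 135.493 s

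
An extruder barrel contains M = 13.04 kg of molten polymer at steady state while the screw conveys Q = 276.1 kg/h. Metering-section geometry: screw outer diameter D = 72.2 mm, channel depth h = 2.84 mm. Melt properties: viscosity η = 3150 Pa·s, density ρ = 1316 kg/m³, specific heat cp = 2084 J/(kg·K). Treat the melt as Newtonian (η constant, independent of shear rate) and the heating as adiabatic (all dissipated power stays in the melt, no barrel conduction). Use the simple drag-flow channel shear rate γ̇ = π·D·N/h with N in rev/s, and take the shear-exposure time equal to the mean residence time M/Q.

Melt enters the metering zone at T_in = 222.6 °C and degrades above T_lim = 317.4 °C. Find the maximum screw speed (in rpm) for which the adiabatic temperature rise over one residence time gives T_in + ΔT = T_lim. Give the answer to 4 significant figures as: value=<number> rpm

Convert throughput: Q = 276.1 kg/h = 276.1/3600 = 0.0766944 kg/s
Mean residence time: t_res = M/Q_s = 13.04 kg / 0.0766944 kg/s = 170.025 s
Convert to metres: D = 0.0722 m, h = 0.00284 m
Allowable rise: ΔT_a = T_lim − T_in = 317.4 − 222.6 = 94.8 K
γ̇_max² = ΔT_a·ρ·cp/(η·t_res) = 94.8·1316·2084/(3150·170.025) = 485.442 s⁻²
γ̇_max = sqrt(485.442) = 22.0328 s⁻¹
Solve γ̇ = πDN/h for N: N_max = γ̇_max·h/(π·D) = 22.0328 × 0.00284 / (π × 0.0722) = 0.275867 rev/s = 16.552 rpm

value=16.55 rpm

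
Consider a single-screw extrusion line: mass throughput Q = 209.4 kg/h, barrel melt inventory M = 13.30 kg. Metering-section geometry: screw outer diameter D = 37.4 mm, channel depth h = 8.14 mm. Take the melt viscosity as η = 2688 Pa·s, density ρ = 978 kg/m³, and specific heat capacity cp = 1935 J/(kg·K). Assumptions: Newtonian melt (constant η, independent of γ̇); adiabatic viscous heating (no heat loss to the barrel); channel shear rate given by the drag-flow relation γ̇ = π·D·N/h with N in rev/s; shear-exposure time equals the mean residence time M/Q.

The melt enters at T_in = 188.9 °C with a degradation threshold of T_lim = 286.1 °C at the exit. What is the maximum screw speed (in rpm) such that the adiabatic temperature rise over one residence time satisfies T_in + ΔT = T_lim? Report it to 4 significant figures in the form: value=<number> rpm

value=71.91 rpm

Q_s = Q / 3600 = 209.4 / 3600 = 0.0581667 kg/s
Mean residence time: t_res = M/Q_s = 13.30 kg / 0.0581667 kg/s = 228.653 s
Convert to metres: D = 0.0374 m, h = 0.00814 m
ΔT_a = T_lim − T_in = 286.1 °C − 188.9 °C = 97.2 K
Invert ΔT = ηγ̇²t_res/(ρcp) for γ̇: γ̇_max² = ΔT_a ρ cp / (η t_res) = 97.2·978·1935 / (2688·228.653) = 299.281 s⁻²
Take the square root: γ̇_max = √(299.281) = 17.2997 s⁻¹
Solve γ̇ = πDN/h for N: N_max = γ̇_max·h/(π·D) = 17.2997 × 0.00814 / (π × 0.0374) = 1.19851 rev/s = 71.9108 rpm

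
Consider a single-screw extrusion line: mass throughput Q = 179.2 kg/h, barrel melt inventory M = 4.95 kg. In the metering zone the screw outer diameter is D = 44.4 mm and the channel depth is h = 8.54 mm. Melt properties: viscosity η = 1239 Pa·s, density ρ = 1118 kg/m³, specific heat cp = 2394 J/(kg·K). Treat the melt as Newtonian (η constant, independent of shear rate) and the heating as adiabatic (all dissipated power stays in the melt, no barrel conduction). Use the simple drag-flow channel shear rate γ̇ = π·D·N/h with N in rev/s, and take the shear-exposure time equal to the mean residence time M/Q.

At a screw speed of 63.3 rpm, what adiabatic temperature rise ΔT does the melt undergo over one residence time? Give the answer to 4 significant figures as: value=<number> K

Throughput in SI: Q_s = 179.2 kg/h ÷ 3600 s/h = 0.0497778 kg/s
t_res = M / Q_s = 4.95 / 0.0497778 = 99.442 s
Convert to SI: D = 0.0444 m, h = 0.00854 m, N = 63.3/60 = 1.055 rev/s
γ̇ = π D N / h = (π)(0.0444)(1.055) / 0.00854 = 17.2317 s⁻¹
ΔT = η·γ̇²·t_res / (ρ·cp) = 1239 · (17.2317)² · 99.442 / (1118 · 2394) = 13.6688 K

value=13.67 K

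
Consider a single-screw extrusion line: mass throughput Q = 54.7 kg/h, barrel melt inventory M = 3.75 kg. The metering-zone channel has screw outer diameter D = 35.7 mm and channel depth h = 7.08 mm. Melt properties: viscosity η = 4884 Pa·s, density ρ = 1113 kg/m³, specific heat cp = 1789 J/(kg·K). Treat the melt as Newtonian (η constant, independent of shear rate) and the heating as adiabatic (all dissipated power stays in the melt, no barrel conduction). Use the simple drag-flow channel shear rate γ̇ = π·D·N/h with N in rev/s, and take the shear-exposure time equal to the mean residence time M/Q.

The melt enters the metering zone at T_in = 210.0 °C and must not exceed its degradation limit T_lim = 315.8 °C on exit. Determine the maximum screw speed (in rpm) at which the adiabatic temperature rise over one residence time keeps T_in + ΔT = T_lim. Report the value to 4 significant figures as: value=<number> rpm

value=50.07 rpm

Throughput in SI: Q_s = 54.7 kg/h ÷ 3600 s/h = 0.0151944 kg/s
t_res = M / Q_s = 3.75 ÷ 0.0151944 = 246.801 s
Convert to metres: D = 0.0357 m, h = 0.00708 m
ΔT_a = T_lim − T_in = 315.8 − 210.0 = 105.8 K
γ̇_max² = ΔT_a·ρ·cp/(η·t_res) = 105.8·1113·1789/(4884·246.801) = 174.771 s⁻²
γ̇_max = sqrt(174.771) = 13.2201 s⁻¹
N_max = γ̇_max h / (πD) = 13.2201·0.00708/(π·0.0357) = 0.834545 rev/s → ×60 = 50.0727 rpm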